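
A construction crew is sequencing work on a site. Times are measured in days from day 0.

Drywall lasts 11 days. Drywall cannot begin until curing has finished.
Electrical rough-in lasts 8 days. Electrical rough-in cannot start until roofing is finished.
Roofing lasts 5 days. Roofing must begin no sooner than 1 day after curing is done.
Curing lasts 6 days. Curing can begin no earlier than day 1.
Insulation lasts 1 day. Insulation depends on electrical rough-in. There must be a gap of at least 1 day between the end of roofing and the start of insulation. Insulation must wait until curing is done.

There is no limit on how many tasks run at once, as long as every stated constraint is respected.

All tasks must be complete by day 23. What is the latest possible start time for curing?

2

Insulation must finish by day 23; it takes 1 day, so it must start by 23 − 1 = day 22.
Since insulation (must start by day 22) depends on it, electrical rough-in must finish by day 22. Backing off its 8-day duration gives a latest start of day 14.
Roofing has several dependents: electrical rough-in (must start by day 14); insulation (must start by day 22, minus 1-day gap → day 21). The earliest of those limits is day 14, so roofing must start by 14 − 5 = day 9.
Nothing follows drywall; the deadline of day 23 is its only limit. It must start by 23 − 11 = day 12.
Curing has several dependents: roofing (must start by day 9, minus 1-day gap → day 8); insulation (must start by day 22); drywall (must start by day 12). The earliest of those limits is day 8, so curing must start by 8 − 6 = day 2.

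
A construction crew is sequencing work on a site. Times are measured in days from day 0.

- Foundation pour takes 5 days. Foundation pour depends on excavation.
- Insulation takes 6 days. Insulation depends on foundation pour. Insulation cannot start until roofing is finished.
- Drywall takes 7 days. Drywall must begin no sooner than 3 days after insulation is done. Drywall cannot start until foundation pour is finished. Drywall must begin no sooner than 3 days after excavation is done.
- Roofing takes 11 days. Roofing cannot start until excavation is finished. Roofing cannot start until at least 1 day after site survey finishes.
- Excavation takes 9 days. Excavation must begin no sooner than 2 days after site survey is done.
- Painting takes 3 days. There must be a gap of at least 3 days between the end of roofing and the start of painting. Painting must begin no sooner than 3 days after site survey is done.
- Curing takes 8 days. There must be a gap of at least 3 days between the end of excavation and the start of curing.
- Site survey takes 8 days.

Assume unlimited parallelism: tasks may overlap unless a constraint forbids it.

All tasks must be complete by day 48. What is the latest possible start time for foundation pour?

27

Drywall has no dependents, so it just needs to finish by day 48. Starting by 48 − 7 = day 41 achieves that.
Insulation must finish before drywall (must start by day 41, minus 3-day gap → day 38). With a 6-day duration, insulation must start by 38 − 6 = day 32.
For foundation pour: insulation (must start by day 32); drywall (must start by day 41). The most restrictive is day 32; with a 5-day duration, foundation pour must start by day 27.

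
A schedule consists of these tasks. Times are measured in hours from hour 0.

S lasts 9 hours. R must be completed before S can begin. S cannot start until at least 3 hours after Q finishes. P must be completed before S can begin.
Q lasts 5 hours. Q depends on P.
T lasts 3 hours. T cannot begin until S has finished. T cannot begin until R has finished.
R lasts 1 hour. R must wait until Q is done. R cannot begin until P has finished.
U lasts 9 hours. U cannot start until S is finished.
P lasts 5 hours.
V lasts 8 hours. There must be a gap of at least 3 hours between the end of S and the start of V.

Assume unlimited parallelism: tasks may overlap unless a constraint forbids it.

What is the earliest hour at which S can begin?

P has no prerequisites, so it starts at hour 0 and finishes at hour 5.
Q cannot begin until P (finishes hour 5). It runs from hour 5 to 5 + 5 = hour 10.
R has to wait for Q (finishes hour 10); P (finishes hour 5). The latest of these is hour 10, so R runs hour 10 to 10 + 1 = hour 11.
S waits on R (finishes hour 11); Q (finishes hour 10, plus 3-hour gap → hour 13); P (finishes hour 5). The latest of these is hour 13, which is the earliest S can start.

13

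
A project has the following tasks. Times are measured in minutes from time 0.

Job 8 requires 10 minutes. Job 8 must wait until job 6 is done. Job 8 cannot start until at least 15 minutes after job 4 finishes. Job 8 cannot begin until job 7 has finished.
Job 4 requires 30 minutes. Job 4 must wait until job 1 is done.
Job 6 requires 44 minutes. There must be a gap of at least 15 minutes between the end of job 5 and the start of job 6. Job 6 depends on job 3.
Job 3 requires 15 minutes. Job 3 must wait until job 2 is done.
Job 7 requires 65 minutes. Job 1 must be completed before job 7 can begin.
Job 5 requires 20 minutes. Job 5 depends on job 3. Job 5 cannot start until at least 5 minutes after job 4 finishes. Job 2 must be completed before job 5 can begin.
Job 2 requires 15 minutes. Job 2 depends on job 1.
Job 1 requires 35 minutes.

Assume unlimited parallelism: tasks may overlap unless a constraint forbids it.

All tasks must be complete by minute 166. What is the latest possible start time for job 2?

Nothing follows job 8; the deadline of minute 166 is its only limit. It must start by 166 − 10 = minute 156.
Job 6 feeds into job 8 (must start by minute 156); so job 6 must finish by minute 156 and therefore start by minute 112.
Job 5 must finish before job 6 (must start by minute 112, minus 15-minute gap → minute 97). With a 20-minute duration, job 5 must start by 97 − 20 = minute 77.
Job 3 has several dependents: job 5 (must start by minute 77); job 6 (must start by minute 112). The earliest of those limits is minute 77, so job 3 must start by 77 − 15 = minute 62.
Job 2 must finish in time for job 3 (must start by minute 62); job 5 (must start by minute 77). The tightest is minute 62, so job 2 must start by 62 − 15 = minute 47.

47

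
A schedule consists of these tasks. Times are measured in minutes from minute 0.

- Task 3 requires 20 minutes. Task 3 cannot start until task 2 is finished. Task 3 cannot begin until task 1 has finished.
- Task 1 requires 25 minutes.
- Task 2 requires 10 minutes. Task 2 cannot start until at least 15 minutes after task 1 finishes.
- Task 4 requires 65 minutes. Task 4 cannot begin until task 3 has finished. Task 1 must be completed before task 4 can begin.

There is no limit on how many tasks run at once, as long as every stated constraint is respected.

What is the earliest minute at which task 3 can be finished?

70

Nothing blocks task 1, so it runs from minute 0 to minute 25.
Task 2 waits on task 1 (finishes minute 25, plus 15-minute gap → minute 40), so it starts at minute 40 and finishes at 40 + 10 = minute 50.
For task 3: task 2 (finishes minute 50); task 1 (finishes minute 25). Taking the maximum gives a start of minute 50, and it finishes at 50 + 20 = minute 70.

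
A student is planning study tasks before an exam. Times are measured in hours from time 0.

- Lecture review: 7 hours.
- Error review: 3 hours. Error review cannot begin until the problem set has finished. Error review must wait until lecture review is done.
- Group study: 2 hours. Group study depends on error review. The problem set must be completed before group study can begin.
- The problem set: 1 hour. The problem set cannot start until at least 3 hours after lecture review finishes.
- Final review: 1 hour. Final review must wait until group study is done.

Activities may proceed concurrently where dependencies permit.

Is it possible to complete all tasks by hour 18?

Lecture review can start immediately at hour 0; it finishes at hour 7.
The problem set cannot begin until lecture review (finishes hour 7, plus 3-hour gap → hour 10). It runs from hour 10 to 10 + 1 = hour 11.
Error review cannot start until the problem set (finishes hour 11); lecture review (finishes hour 7). The controlling bound is hour 11, so error review finishes at 11 + 3 = hour 14.
For group study: error review (finishes hour 14); the problem set (finishes hour 11). Taking the maximum gives a start of hour 14, and it finishes at 14 + 2 = hour 16.
Final review waits on group study (finishes hour 16), so it starts at hour 16 and finishes at 16 + 1 = hour 17.
Every task is finished by hour 17, which is no later than the deadline of 18, so the schedule is feasible.

Yes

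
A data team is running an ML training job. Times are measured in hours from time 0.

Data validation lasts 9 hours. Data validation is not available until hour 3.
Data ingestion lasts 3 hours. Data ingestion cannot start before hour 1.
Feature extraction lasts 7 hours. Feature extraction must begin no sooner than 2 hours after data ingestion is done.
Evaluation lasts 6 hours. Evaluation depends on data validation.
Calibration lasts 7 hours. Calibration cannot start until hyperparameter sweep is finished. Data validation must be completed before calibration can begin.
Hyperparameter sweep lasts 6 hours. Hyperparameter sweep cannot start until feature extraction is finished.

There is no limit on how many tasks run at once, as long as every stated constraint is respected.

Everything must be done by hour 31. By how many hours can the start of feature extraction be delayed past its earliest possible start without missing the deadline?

5

Data ingestion cannot begin until its own release at hour 1. It runs from hour 1 to 1 + 3 = hour 4.
Feature extraction cannot begin until data ingestion (finishes hour 4, plus 2-hour gap → hour 6). It runs from hour 6 to 6 + 7 = hour 13.

Working backward from the deadline:
To finish by hour 31, calibration (duration 7) must start no later than hour 24.
Hyperparameter sweep must finish before calibration (must start by hour 24). With a 6-hour duration, hyperparameter sweep must start by 24 − 6 = hour 18.
Since hyperparameter sweep (must start by hour 18) depends on it, feature extraction must finish by hour 18. Backing off its 7-hour duration gives a latest start of hour 11.
So feature extraction can start as early as hour 6 and as late as hour 11, giving 11 − 6 = 5 hours of slack.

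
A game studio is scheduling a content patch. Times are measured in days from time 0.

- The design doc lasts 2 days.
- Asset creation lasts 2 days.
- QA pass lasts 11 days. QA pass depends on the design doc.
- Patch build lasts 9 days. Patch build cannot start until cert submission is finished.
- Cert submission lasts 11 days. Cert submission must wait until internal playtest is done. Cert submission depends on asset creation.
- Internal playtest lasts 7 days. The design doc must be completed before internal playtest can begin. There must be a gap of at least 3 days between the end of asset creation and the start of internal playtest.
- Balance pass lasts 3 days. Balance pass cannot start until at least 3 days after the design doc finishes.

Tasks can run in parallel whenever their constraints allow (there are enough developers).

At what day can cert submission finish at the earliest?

Asset creation can start immediately at day 0; it finishes at day 2.
The design doc has no prerequisites, so it starts at day 0 and finishes at day 2.
Internal playtest has to wait for the design doc (finishes day 2); asset creation (finishes day 2, plus 3-day gap → day 5). The latest of these is day 5, so internal playtest runs day 5 to 5 + 7 = day 12.
Cert submission cannot start until internal playtest (finishes day 12); asset creation (finishes day 2). The controlling bound is day 12, so cert submission finishes at 12 + 11 = day 23.

23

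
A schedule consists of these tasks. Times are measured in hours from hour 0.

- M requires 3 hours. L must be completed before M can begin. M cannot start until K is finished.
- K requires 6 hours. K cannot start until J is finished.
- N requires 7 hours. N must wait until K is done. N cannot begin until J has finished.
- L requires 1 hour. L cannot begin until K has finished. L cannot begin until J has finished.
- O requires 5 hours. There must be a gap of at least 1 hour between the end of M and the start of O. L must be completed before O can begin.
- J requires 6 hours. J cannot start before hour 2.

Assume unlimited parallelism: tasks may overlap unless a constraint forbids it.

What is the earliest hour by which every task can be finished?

24

J waits on its own release at hour 2, so it starts at hour 2 and finishes at 2 + 6 = hour 8.
K waits on J (finishes hour 8), so it starts at hour 8 and finishes at 8 + 6 = hour 14.
N needs all of K (finishes hour 14); J (finishes hour 8). That puts its earliest start at hour 14; it finishes at 14 + 7 = hour 21.
For L: K (finishes hour 14); J (finishes hour 8). Taking the maximum gives a start of hour 14, and it finishes at 14 + 1 = hour 15.
For M: L (finishes hour 15); K (finishes hour 14). Taking the maximum gives a start of hour 15, and it finishes at 15 + 3 = hour 18.
O needs all of M (finishes hour 18, plus 1-hour gap → hour 19); L (finishes hour 15). That puts its earliest start at hour 19; it finishes at 19 + 5 = hour 24.
All tasks are finished once the last one completes. Finish times: J at 8, K at 14, L at 15, M at 18, N at 21, O at 24. The latest is hour 24.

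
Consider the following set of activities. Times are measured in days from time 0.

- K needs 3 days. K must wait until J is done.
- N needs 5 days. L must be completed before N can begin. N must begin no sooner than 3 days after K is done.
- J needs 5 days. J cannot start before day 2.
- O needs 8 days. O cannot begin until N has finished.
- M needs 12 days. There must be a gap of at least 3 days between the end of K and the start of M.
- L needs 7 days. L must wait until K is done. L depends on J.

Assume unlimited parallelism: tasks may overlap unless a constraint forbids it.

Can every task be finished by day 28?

No

J waits on its own release at day 2, so it starts at day 2 and finishes at 2 + 5 = day 7.
K cannot begin until J (finishes day 7). It runs from day 7 to 7 + 3 = day 10.
After K (finishes day 10, plus 3-day gap → day 13), M can start at day 13 and finishes at day 25.
L cannot start until K (finishes day 10); J (finishes day 7). The controlling bound is day 10, so L finishes at 10 + 7 = day 17.
N needs all of L (finishes day 17); K (finishes day 10, plus 3-day gap → day 13). That puts its earliest start at day 17; it finishes at 17 + 5 = day 22.
O cannot begin until N (finishes day 22). It runs from day 22 to 22 + 8 = day 30.
The earliest everything can be done is day 30, which is after the deadline of 28, so it is not possible.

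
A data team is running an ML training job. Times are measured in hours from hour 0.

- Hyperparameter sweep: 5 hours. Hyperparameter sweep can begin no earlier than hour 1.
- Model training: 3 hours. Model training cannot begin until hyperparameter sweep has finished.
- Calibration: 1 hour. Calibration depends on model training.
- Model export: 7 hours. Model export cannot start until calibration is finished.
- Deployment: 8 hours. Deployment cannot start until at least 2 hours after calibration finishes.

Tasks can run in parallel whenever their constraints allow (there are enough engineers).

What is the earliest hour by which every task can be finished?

After its own release at hour 1, hyperparameter sweep can start at hour 1 and finishes at hour 6.
Model training waits on hyperparameter sweep (finishes hour 6), so it starts at hour 6 and finishes at 6 + 3 = hour 9.
After model training (finishes hour 9), calibration can start at hour 9 and finishes at hour 10.
After calibration (finishes hour 10, plus 2-hour gap → hour 12), deployment can start at hour 12 and finishes at hour 20.
Model export cannot begin until calibration (finishes hour 10). It runs from hour 10 to 10 + 7 = hour 17.
All tasks are finished once the last one completes. Finish times: Hyperparameter sweep at 6, Model training at 9, Calibration at 10, Model export at 17, Deployment at 20. The latest is hour 20.

20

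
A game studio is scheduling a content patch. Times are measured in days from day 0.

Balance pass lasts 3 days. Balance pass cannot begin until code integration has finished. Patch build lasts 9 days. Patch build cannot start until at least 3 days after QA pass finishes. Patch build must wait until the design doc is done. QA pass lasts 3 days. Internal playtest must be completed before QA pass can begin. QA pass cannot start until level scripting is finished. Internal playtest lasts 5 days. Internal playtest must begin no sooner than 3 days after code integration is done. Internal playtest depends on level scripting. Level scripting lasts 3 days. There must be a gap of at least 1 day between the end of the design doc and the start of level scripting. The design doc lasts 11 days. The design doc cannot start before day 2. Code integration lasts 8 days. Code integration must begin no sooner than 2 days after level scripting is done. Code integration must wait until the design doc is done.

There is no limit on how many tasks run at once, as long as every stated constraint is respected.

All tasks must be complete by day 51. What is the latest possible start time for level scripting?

15

To finish by day 51, patch build (duration 9) must start no later than day 42.
Since patch build (must start by day 42, minus 3-day gap → day 39) depends on it, QA pass must finish by day 39. Backing off its 3-day duration gives a latest start of day 36.
Internal playtest has to be done before QA pass (must start by day 36). That means finishing by day 36, i.e. starting by 36 − 5 = day 31.
To finish by day 51, balance pass (duration 3) must start no later than day 48.
Code integration has several dependents: internal playtest (must start by day 31, minus 3-day gap → day 28); balance pass (must start by day 48). The earliest of those limits is day 28, so code integration must start by 28 − 8 = day 20.
For level scripting: code integration (must start by day 20, minus 2-day gap → day 18); internal playtest (must start by day 31); QA pass (must start by day 36). The most restrictive is day 18; with a 3-day duration, level scripting must start by day 15.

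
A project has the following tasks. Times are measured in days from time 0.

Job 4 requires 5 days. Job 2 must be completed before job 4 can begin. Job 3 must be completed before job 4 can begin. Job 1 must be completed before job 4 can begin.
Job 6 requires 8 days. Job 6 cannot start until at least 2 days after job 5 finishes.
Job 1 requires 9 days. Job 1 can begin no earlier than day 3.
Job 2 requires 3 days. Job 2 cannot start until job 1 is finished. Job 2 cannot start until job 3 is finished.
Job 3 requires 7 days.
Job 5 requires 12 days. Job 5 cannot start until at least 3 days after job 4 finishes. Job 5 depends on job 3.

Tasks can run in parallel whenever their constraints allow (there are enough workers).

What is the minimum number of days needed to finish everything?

45

Nothing blocks job 3, so it runs from day 0 to day 7.
After its own release at day 3, job 1 can start at day 3 and finishes at day 12.
Job 2 has to wait for job 1 (finishes day 12); job 3 (finishes day 7). The latest of these is day 12, so job 2 runs day 12 to 12 + 3 = day 15.
Job 4 cannot start until job 2 (finishes day 15); job 3 (finishes day 7); job 1 (finishes day 12). The controlling bound is day 15, so job 4 finishes at 15 + 5 = day 20.
Job 5 has to wait for job 4 (finishes day 20, plus 3-day gap → day 23); job 3 (finishes day 7). The latest of these is day 23, so job 5 runs day 23 to 23 + 12 = day 35.
Job 6 waits on job 5 (finishes day 35, plus 2-day gap → day 37), so it starts at day 37 and finishes at 37 + 8 = day 45.
All tasks are finished once the last one completes. Finish times: Job 1 at 12, Job 2 at 15, Job 3 at 7, Job 4 at 20, Job 5 at 35, Job 6 at 45. The latest is day 45.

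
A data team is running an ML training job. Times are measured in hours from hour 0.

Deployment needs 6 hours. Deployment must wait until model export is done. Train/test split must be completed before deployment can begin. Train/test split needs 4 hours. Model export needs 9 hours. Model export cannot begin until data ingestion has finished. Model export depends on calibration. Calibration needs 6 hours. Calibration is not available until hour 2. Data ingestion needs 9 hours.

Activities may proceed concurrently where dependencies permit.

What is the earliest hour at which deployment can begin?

Calibration cannot begin until its own release at hour 2. It runs from hour 2 to 2 + 6 = hour 8.
Train/test split has no prerequisites, so it starts at hour 0 and finishes at hour 4.
Data ingestion has no prerequisites, so it starts at hour 0 and finishes at hour 9.
Model export has to wait for data ingestion (finishes hour 9); calibration (finishes hour 8). The latest of these is hour 9, so model export runs hour 9 to 9 + 9 = hour 18.
Deployment waits on model export (finishes hour 18); train/test split (finishes hour 4). The latest of these is hour 18, which is the earliest deployment can start.

18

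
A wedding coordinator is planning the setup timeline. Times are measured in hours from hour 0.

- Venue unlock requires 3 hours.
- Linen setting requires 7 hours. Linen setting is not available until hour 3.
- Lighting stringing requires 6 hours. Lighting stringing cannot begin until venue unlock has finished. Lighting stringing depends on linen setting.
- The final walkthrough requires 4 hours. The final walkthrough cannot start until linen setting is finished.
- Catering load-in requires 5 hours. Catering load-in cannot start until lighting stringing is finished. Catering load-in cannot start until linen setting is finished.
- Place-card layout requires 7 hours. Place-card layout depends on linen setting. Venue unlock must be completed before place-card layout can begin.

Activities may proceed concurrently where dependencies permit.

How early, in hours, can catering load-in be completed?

After its own release at hour 3, linen setting can start at hour 3 and finishes at hour 10.
Venue unlock has no prerequisites, so it starts at hour 0 and finishes at hour 3.
Lighting stringing needs all of venue unlock (finishes hour 3); linen setting (finishes hour 10). That puts its earliest start at hour 10; it finishes at 10 + 6 = hour 16.
Catering load-in needs all of lighting stringing (finishes hour 16); linen setting (finishes hour 10). That puts its earliest start at hour 16; it finishes at 16 + 5 = hour 21.

21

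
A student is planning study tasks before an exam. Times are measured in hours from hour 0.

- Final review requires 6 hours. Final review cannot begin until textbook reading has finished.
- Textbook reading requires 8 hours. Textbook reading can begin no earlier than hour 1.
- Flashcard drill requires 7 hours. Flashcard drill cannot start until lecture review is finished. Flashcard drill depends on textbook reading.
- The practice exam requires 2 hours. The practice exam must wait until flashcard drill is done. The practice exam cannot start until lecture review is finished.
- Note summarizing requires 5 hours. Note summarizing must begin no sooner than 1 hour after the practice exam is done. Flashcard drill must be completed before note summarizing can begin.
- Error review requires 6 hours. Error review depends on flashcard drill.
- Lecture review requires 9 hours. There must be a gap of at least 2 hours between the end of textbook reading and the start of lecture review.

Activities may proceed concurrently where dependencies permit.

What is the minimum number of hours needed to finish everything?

Textbook reading cannot begin until its own release at hour 1. It runs from hour 1 to 1 + 8 = hour 9.
Final review cannot begin until textbook reading (finishes hour 9). It runs from hour 9 to 9 + 6 = hour 15.
After textbook reading (finishes hour 9, plus 2-hour gap → hour 11), lecture review can start at hour 11 and finishes at hour 20.
For flashcard drill: lecture review (finishes hour 20); textbook reading (finishes hour 9). Taking the maximum gives a start of hour 20, and it finishes at 20 + 7 = hour 27.
After flashcard drill (finishes hour 27), error review can start at hour 27 and finishes at hour 33.
The practice exam cannot start until flashcard drill (finishes hour 27); lecture review (finishes hour 20). The controlling bound is hour 27, so the practice exam finishes at 27 + 2 = hour 29.
For note summarizing: the practice exam (finishes hour 29, plus 1-hour gap → hour 30); flashcard drill (finishes hour 27). Taking the maximum gives a start of hour 30, and it finishes at 30 + 5 = hour 35.
All tasks are finished once the last one completes. Finish times: Textbook reading at 9, Lecture review at 20, Flashcard drill at 27, The practice exam at 29, Error review at 33, Note summarizing at 35, Final review at 15. The latest is hour 35.

35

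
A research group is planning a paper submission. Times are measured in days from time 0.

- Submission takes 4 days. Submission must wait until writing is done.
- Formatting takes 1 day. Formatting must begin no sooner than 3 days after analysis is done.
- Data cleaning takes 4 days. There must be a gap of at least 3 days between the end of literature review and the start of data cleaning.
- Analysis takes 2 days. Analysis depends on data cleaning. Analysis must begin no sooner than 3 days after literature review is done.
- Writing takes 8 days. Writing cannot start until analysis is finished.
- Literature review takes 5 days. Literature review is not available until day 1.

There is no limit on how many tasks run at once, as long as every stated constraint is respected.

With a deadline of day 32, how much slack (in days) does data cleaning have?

5

After its own release at day 1, literature review can start at day 1 and finishes at day 6.
Data cleaning cannot begin until literature review (finishes day 6, plus 3-day gap → day 9). It runs from day 9 to 9 + 4 = day 13.

Working backward from the deadline:
To finish by day 32, submission (duration 4) must start no later than day 28.
Since submission (must start by day 28) depends on it, writing must finish by day 28. Backing off its 8-day duration gives a latest start of day 20.
To finish by day 32, formatting (duration 1) must start no later than day 31.
For analysis: writing (must start by day 20); formatting (must start by day 31, minus 3-day gap → day 28). The most restrictive is day 20; with a 2-day duration, analysis must start by day 18.
Since analysis (must start by day 18) depends on it, data cleaning must finish by day 18. Backing off its 4-day duration gives a latest start of day 14.
So data cleaning can start as early as day 9 and as late as day 14, giving 14 − 9 = 5 days of slack.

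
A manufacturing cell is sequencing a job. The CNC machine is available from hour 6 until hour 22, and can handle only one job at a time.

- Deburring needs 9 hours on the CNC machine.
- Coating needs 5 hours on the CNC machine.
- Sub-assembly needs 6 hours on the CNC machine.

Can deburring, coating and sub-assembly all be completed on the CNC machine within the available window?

No

The CNC machine window is 22 − 6 = 16 hours.
Running back to back, the jobs need 9 + 5 + 6 = 20 hours on the CNC machine.
Since 20 > 16, they cannot all fit.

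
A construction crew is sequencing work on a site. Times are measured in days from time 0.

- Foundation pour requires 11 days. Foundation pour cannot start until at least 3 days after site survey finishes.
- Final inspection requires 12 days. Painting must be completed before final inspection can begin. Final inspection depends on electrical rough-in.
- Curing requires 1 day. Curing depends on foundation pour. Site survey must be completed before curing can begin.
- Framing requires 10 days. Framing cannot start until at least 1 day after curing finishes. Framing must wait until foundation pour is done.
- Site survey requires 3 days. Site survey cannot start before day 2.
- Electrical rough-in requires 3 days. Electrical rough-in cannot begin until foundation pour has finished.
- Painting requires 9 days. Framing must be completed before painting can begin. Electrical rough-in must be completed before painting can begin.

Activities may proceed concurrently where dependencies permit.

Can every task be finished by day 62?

After its own release at day 2, site survey can start at day 2 and finishes at day 5.
Foundation pour waits on site survey (finishes day 5, plus 3-day gap → day 8), so it starts at day 8 and finishes at 8 + 11 = day 19.
Electrical rough-in waits on foundation pour (finishes day 19), so it starts at day 19 and finishes at 19 + 3 = day 22.
Curing has to wait for foundation pour (finishes day 19); site survey (finishes day 5). The latest of these is day 19, so curing runs day 19 to 19 + 1 = day 20.
Framing has to wait for curing (finishes day 20, plus 1-day gap → day 21); foundation pour (finishes day 19). The latest of these is day 21, so framing runs day 21 to 21 + 10 = day 31.
Painting needs all of framing (finishes day 31); electrical rough-in (finishes day 22). That puts its earliest start at day 31; it finishes at 31 + 9 = day 40.
Final inspection has to wait for painting (finishes day 40); electrical rough-in (finishes day 22). The latest of these is day 40, so final inspection runs day 40 to 40 + 12 = day 52.
Every task is finished by day 52, which is no later than the deadline of 62, so the schedule is feasible.

Yes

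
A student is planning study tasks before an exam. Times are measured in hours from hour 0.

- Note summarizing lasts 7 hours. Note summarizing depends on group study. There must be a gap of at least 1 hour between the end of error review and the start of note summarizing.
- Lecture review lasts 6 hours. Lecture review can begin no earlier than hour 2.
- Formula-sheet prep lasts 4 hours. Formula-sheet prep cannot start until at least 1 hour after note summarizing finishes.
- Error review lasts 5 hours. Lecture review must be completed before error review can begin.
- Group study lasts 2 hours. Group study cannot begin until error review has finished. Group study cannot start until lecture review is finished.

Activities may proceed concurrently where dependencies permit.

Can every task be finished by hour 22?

No

Lecture review waits on its own release at hour 2, so it starts at hour 2 and finishes at 2 + 6 = hour 8.
Error review cannot begin until lecture review (finishes hour 8). It runs from hour 8 to 8 + 5 = hour 13.
Group study has to wait for error review (finishes hour 13); lecture review (finishes hour 8). The latest of these is hour 13, so group study runs hour 13 to 13 + 2 = hour 15.
Note summarizing has to wait for group study (finishes hour 15); error review (finishes hour 13, plus 1-hour gap → hour 14). The latest of these is hour 15, so note summarizing runs hour 15 to 15 + 7 = hour 22.
Formula-sheet prep cannot begin until note summarizing (finishes hour 22, plus 1-hour gap → hour 23). It runs from hour 23 to 23 + 4 = hour 27.
The earliest everything can be done is hour 27, which is after the deadline of 22, so it is not possible.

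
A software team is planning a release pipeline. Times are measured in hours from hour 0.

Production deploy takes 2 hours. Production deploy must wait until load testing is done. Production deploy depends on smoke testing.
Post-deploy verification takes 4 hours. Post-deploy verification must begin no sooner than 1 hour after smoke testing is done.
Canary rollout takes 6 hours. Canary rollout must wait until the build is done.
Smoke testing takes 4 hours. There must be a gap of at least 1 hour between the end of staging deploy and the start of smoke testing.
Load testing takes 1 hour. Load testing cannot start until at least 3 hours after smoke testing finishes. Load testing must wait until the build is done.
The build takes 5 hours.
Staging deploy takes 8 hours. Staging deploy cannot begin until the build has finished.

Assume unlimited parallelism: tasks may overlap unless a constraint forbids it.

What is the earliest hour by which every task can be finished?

Nothing blocks the build, so it runs from hour 0 to hour 5.
After the build (finishes hour 5), canary rollout can start at hour 5 and finishes at hour 11.
Staging deploy cannot begin until the build (finishes hour 5). It runs from hour 5 to 5 + 8 = hour 13.
Smoke testing waits on staging deploy (finishes hour 13, plus 1-hour gap → hour 14), so it starts at hour 14 and finishes at 14 + 4 = hour 18.
Post-deploy verification cannot begin until smoke testing (finishes hour 18, plus 1-hour gap → hour 19). It runs from hour 19 to 19 + 4 = hour 23.
Load testing has to wait for smoke testing (finishes hour 18, plus 3-hour gap → hour 21); the build (finishes hour 5). The latest of these is hour 21, so load testing runs hour 21 to 21 + 1 = hour 22.
For production deploy: load testing (finishes hour 22); smoke testing (finishes hour 18). Taking the maximum gives a start of hour 22, and it finishes at 22 + 2 = hour 24.
All tasks are finished once the last one completes. Finish times: The build at 5, Staging deploy at 13, Smoke testing at 18, Canary rollout at 11, Load testing at 22, Production deploy at 24, Post-deploy verification at 23. The latest is hour 24.

24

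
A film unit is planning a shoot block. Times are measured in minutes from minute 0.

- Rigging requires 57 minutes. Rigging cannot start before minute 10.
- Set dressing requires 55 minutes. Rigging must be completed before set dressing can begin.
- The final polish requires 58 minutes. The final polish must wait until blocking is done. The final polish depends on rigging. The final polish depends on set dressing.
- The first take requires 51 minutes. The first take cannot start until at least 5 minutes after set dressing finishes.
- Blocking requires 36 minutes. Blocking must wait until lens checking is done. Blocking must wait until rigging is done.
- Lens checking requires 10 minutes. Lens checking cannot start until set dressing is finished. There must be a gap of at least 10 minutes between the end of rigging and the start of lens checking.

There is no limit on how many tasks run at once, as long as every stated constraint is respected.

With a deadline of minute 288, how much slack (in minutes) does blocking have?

After its own release at minute 10, rigging can start at minute 10 and finishes at minute 67.
After rigging (finishes minute 67), set dressing can start at minute 67 and finishes at minute 122.
Lens checking has to wait for set dressing (finishes minute 122); rigging (finishes minute 67, plus 10-minute gap → minute 77). The latest of these is minute 122, so lens checking runs minute 122 to 122 + 10 = minute 132.
Blocking cannot start until lens checking (finishes minute 132); rigging (finishes minute 67). The controlling bound is minute 132, so blocking finishes at 132 + 36 = minute 168.

Working backward from the deadline:
The final polish must finish by minute 288; it takes 58 minutes, so it must start by 288 − 58 = minute 230.
Blocking has to be done before the final polish (must start by minute 230). That means finishing by minute 230, i.e. starting by 230 − 36 = minute 194.
So blocking can start as early as minute 132 and as late as minute 194, giving 194 − 132 = 62 minutes of slack.

62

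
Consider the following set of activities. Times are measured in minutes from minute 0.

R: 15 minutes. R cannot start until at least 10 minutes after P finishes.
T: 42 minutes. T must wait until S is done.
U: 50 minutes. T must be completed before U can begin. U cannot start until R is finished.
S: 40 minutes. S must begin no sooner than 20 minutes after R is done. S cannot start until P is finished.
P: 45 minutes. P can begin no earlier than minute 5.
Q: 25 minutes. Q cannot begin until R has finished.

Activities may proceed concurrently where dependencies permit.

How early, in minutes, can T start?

P waits on its own release at minute 5, so it starts at minute 5 and finishes at 5 + 45 = minute 50.
R cannot begin until P (finishes minute 50, plus 10-minute gap → minute 60). It runs from minute 60 to 60 + 15 = minute 75.
S needs all of R (finishes minute 75, plus 20-minute gap → minute 95); P (finishes minute 50). That puts its earliest start at minute 95; it finishes at 95 + 40 = minute 135.
T waits on S (finishes minute 135), so the earliest it can start is minute 135.

135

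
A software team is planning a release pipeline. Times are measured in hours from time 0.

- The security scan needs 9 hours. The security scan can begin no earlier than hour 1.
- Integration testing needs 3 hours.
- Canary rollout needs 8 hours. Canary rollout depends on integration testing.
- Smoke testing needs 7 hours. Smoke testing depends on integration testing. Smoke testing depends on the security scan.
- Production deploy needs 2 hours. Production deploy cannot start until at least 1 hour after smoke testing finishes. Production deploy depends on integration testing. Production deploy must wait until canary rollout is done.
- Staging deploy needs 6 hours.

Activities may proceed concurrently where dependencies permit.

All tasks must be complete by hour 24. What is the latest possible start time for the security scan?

Nothing follows production deploy; the deadline of hour 24 is its only limit. It must start by 24 − 2 = hour 22.
Smoke testing has to be done before production deploy (must start by hour 22, minus 1-hour gap → hour 21). That means finishing by hour 21, i.e. starting by 21 − 7 = hour 14.
The security scan feeds into smoke testing (must start by hour 14); so the security scan must finish by hour 14 and therefore start by hour 5.

5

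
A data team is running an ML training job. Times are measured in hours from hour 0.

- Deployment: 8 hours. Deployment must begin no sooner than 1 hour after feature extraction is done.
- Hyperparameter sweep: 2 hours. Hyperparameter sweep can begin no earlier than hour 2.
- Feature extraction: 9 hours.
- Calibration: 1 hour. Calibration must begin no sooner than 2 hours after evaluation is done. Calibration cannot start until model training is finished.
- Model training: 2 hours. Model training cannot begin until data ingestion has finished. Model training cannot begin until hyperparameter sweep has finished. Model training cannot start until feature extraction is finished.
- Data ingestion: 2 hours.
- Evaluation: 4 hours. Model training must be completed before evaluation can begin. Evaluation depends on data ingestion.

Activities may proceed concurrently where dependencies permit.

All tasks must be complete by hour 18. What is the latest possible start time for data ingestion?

Nothing follows calibration; the deadline of hour 18 is its only limit. It must start by 18 − 1 = hour 17.
Evaluation has to be done before calibration (must start by hour 17, minus 2-hour gap → hour 15). That means finishing by hour 15, i.e. starting by 15 − 4 = hour 11.
Model training must finish in time for evaluation (must start by hour 11); calibration (must start by hour 17). The tightest is hour 11, so model training must start by 11 − 2 = hour 9.
Data ingestion must finish in time for model training (must start by hour 9); evaluation (must start by hour 11). The tightest is hour 9, so data ingestion must start by 9 − 2 = hour 7.

7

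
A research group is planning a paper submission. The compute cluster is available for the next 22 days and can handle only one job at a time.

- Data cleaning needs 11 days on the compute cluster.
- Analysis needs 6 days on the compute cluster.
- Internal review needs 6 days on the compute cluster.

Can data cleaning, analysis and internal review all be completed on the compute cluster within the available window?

Running back to back, the jobs need 11 + 6 + 6 = 23 days on the compute cluster.
Since 23 > 22, they cannot all fit.

No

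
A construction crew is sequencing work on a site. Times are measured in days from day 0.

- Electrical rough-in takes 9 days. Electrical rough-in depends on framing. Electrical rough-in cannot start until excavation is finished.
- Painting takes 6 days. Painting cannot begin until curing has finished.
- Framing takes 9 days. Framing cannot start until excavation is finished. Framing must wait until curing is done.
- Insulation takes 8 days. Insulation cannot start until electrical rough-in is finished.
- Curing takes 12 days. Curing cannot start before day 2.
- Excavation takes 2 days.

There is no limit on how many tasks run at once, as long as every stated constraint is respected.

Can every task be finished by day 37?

No

After its own release at day 2, curing can start at day 2 and finishes at day 14.
Painting cannot begin until curing (finishes day 14). It runs from day 14 to 14 + 6 = day 20.
Excavation has no prerequisites, so it starts at day 0 and finishes at day 2.
Framing cannot start until excavation (finishes day 2); curing (finishes day 14). The controlling bound is day 14, so framing finishes at 14 + 9 = day 23.
Electrical rough-in needs all of framing (finishes day 23); excavation (finishes day 2). That puts its earliest start at day 23; it finishes at 23 + 9 = day 32.
Insulation waits on electrical rough-in (finishes day 32), so it starts at day 32 and finishes at 32 + 8 = day 40.
The earliest everything can be done is day 40, which is after the deadline of 37, so it is not possible.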